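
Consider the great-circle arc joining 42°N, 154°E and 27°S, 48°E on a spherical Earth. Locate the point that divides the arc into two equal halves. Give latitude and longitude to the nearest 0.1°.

≈ 12.3°N, 94.2°E

Convert each endpoint to a unit vector on the sphere (x = cos φ cos λ, y = cos φ sin λ, z = sin φ).
The central angle between the endpoints is δ = arccos(p₁·p₂) ≈ 2.079 rad (119.1°).
Interpolate at f = 1/2 with slerp weights a = sin((1−f)δ)/sin δ ≈ 0.987, b = sin(fδ)/sin δ ≈ 0.987.
p = a·p₁ + b·p₂ ≈ (-0.071, 0.975, 0.212); φ = arcsin(p_z) ≈ 12.25°, λ = atan2(p_y, p_x) ≈ 94.15°.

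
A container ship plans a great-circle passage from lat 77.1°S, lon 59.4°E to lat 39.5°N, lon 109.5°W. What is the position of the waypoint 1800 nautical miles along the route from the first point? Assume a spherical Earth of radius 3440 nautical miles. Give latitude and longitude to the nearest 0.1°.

≈ lat 72.3°S, lon 97.2°W

Write both endpoints as unit vectors p₁, p₂ with components (cos φ cos λ, cos φ sin λ, sin φ).
The central angle between the endpoints is δ = arccos(p₁·p₂) ≈ 2.480 rad (142.1°). The total great-circle distance is δ·R ≈ 2.480 × 3440 ≈ 8531 nmi, so the target fraction is f = 1800/8531 ≈ 0.211.
Interpolate at f ≈ 0.211 with slerp weights a = sin((1−f)δ)/sin δ ≈ 1.508, b = sin(fδ)/sin δ ≈ 0.813.
p = a·p₁ + b·p₂ ≈ (-0.038, -0.302, -0.953); φ = arcsin(p_z) ≈ -72.29°, λ = atan2(p_y, p_x) ≈ -97.20°.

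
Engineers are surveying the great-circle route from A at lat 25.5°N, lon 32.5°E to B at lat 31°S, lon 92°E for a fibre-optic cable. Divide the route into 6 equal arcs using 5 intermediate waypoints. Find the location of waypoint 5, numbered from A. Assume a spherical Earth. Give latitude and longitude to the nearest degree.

≈ lat 22°S, lon 81°E

Convert each endpoint to a unit vector on the sphere (x = cos φ cos λ, y = cos φ sin λ, z = sin φ).
The central angle between the endpoints is δ = arccos(p₁·p₂) ≈ 1.399 rad (80.2°).
Interpolate at f = 5/6 with slerp weights a = sin((1−f)δ)/sin δ ≈ 0.235, b = sin(fδ)/sin δ ≈ 0.933.
p = a·p₁ + b·p₂ ≈ (0.151, 0.913, -0.379); φ = arcsin(p_z) ≈ -22.30°, λ = atan2(p_y, p_x) ≈ 80.63°.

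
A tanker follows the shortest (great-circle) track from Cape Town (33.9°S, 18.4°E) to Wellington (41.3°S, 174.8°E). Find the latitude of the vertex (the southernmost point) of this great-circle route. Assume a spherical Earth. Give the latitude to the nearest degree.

The great circle lies in the plane with unit normal n̂ = (p₁ × p₂)/|p₁ × p₂|.
Here n̂_z ≈ +0.255; the vertex latitude is φ_max = arccos|n̂_z| ≈ 75.2°.

≈ 75°S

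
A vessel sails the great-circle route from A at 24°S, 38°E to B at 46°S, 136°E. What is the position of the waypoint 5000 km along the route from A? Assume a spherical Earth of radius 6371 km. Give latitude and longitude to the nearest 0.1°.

≈ 48.3°S, 86.3°E

Convert each endpoint to a unit vector on the sphere (x = cos φ cos λ, y = cos φ sin λ, z = sin φ).
The central angle between the endpoints is δ = arccos(p₁·p₂) ≈ 1.365 rad (78.2°). The total great-circle distance is δ·R ≈ 1.365 × 6371 ≈ 8697 km, so the target fraction is f = 5000/8697 ≈ 0.575.
Interpolate at f ≈ 0.575 with slerp weights a = sin((1−f)δ)/sin δ ≈ 0.560, b = sin(fδ)/sin δ ≈ 0.722.
p = a·p₁ + b·p₂ ≈ (0.042, 0.663, -0.747); φ = arcsin(p_z) ≈ -48.34°, λ = atan2(p_y, p_x) ≈ 86.34°.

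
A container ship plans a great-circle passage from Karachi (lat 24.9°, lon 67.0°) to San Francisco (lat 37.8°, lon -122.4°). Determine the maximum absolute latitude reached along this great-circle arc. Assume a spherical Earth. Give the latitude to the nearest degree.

≈ 82°

The great circle lies in the plane with unit normal n̂ = (p₁ × p₂)/|p₁ × p₂|.
Here n̂_z ≈ +0.131; the vertex latitude is φ_max = arccos|n̂_z| ≈ 82.5°.
Check via Clairaut: cos φ_max = |cos φ₁| · sin C = cos(24.9°)·sin(8.3°) ≈ 0.131, again giving ≈ 82.5°.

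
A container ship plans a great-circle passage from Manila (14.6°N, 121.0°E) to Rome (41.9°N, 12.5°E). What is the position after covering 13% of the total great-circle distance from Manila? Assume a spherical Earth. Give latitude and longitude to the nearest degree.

From cos δ = sin φ₁ sin φ₂ + cos φ₁ cos φ₂ cos Δλ, the central angle is δ ≈ 1.631 rad (93.5°).
Interpolate at f = 0.13 with slerp weights a = sin((1−f)δ)/sin δ ≈ 0.990, b = sin(fδ)/sin δ ≈ 0.211.
p = a·p₁ + b·p₂ ≈ (-0.340, 0.855, 0.390); φ = arcsin(p_z) ≈ 22.98°, λ = atan2(p_y, p_x) ≈ 111.70°.

≈ (23°N, 112°E)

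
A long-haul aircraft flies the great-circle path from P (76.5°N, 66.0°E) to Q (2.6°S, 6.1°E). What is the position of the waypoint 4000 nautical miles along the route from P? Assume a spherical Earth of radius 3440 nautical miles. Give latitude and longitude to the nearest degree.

The haversine formula gives a central angle δ ≈ 1.498 rad (85.8°) between the endpoints. The total great-circle distance is δ·R ≈ 1.498 × 3440 ≈ 5153 nmi, so the target fraction is f = 4000/5153 ≈ 0.776.
Interpolate at f ≈ 0.776 with slerp weights a = sin((1−f)δ)/sin δ ≈ 0.330, b = sin(fδ)/sin δ ≈ 0.920.
p = a·p₁ + b·p₂ ≈ (0.946, 0.168, 0.279); φ = arcsin(p_z) ≈ 16.19°, λ = atan2(p_y, p_x) ≈ 10.08°.

≈ (16°N, 10°E)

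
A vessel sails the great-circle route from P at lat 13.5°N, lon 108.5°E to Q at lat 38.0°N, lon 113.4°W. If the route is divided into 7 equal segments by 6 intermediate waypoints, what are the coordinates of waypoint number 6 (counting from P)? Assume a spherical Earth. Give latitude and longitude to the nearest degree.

From cos δ = sin φ₁ sin φ₂ + cos φ₁ cos φ₂ cos Δλ, the central angle is δ ≈ 2.012 rad (115.3°).
Interpolate at f = 6/7 with slerp weights a = sin((1−f)δ)/sin δ ≈ 0.313, b = sin(fδ)/sin δ ≈ 1.093.
p = a·p₁ + b·p₂ ≈ (-0.439, -0.501, 0.746); φ = arcsin(p_z) ≈ 48.23°, λ = atan2(p_y, p_x) ≈ -131.19°.

≈ lat 48°N, lon 131°W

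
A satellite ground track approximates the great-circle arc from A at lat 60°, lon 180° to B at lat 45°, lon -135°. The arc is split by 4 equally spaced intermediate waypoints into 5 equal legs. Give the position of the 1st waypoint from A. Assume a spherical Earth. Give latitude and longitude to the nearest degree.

≈ lat 59°, lon -168°

Convert each endpoint to a unit vector on the sphere (x = cos φ cos λ, y = cos φ sin λ, z = sin φ).
The central angle between the endpoints is δ = arccos(p₁·p₂) ≈ 0.531 rad (30.4°).
Interpolate at f = 1/5 with slerp weights a = sin((1−f)δ)/sin δ ≈ 0.814, b = sin(fδ)/sin δ ≈ 0.209.
p = a·p₁ + b·p₂ ≈ (-0.512, -0.105, 0.853); φ = arcsin(p_z) ≈ 58.52°, λ = atan2(p_y, p_x) ≈ -168.44°.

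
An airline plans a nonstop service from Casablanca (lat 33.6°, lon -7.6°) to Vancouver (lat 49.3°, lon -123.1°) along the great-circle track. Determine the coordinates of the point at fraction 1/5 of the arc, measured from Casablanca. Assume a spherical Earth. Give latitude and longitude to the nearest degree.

Write both endpoints as unit vectors p₁, p₂ with components (cos φ cos λ, cos φ sin λ, sin φ).
The central angle between the endpoints is δ = arccos(p₁·p₂) ≈ 1.384 rad (79.3°).
Interpolate at f = 1/5 with slerp weights a = sin((1−f)δ)/sin δ ≈ 0.910, b = sin(fδ)/sin δ ≈ 0.278.
p = a·p₁ + b·p₂ ≈ (0.652, -0.252, 0.715); φ = arcsin(p_z) ≈ 45.61°, λ = atan2(p_y, p_x) ≈ -21.13°.

≈ lat 46°, lon -21°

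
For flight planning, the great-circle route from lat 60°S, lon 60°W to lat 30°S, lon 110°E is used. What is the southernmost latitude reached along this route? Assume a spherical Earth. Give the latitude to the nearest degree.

≈ 86°S

The great circle lies in the plane with unit normal n̂ = (p₁ × p₂)/|p₁ × p₂|.
Here n̂_z ≈ +0.075; the vertex latitude is φ_max = arccos|n̂_z| ≈ 85.7°.
Check via Clairaut: cos φ_max = |cos φ₁| · sin C = cos(60.0°)·sin(171.4°) ≈ 0.075, again giving ≈ 85.7°.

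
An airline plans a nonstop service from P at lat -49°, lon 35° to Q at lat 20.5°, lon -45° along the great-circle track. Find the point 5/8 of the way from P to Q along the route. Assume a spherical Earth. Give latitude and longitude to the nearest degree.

≈ lat -9°, lon -21°

Convert each endpoint to a unit vector on the sphere (x = cos φ cos λ, y = cos φ sin λ, z = sin φ).
The central angle between the endpoints is δ = arccos(p₁·p₂) ≈ 1.729 rad (99.1°).
Interpolate at f = 5/8 with slerp weights a = sin((1−f)δ)/sin δ ≈ 0.612, b = sin(fδ)/sin δ ≈ 0.893.
p = a·p₁ + b·p₂ ≈ (0.920, -0.362, -0.149); φ = arcsin(p_z) ≈ -8.55°, λ = atan2(p_y, p_x) ≈ -21.45°.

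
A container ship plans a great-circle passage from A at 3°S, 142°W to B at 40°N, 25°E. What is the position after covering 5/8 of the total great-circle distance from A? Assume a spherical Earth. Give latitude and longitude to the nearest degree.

The haversine formula gives a central angle δ ≈ 2.464 rad (141.2°) between the endpoints.
Interpolate at f = 5/8 with slerp weights a = sin((1−f)δ)/sin δ ≈ 1.273, b = sin(fδ)/sin δ ≈ 1.594.
p = a·p₁ + b·p₂ ≈ (0.105, -0.266, 0.958); φ = arcsin(p_z) ≈ 73.36°, λ = atan2(p_y, p_x) ≈ -68.45°.

≈ 73°N, 68°W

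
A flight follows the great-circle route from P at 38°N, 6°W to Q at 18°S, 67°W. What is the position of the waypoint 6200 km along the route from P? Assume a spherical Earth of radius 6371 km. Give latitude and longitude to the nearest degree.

Write both endpoints as unit vectors p₁, p₂ with components (cos φ cos λ, cos φ sin λ, sin φ).
The central angle between the endpoints is δ = arccos(p₁·p₂) ≈ 1.397 rad (80.0°). The total great-circle distance is δ·R ≈ 1.397 × 6371 ≈ 8899 km, so the target fraction is f = 6200/8899 ≈ 0.697.
Interpolate at f ≈ 0.697 with slerp weights a = sin((1−f)δ)/sin δ ≈ 0.417, b = sin(fδ)/sin δ ≈ 0.839.
p = a·p₁ + b·p₂ ≈ (0.639, -0.769, -0.002); φ = arcsin(p_z) ≈ -0.14°, λ = atan2(p_y, p_x) ≈ -50.28°.

≈ 0°N, 50°W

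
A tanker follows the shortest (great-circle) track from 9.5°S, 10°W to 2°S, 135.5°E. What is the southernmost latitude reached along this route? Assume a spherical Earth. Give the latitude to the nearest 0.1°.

The great circle lies in the plane with unit normal n̂ = (p₁ × p₂)/|p₁ × p₂|.
Here n̂_z ≈ +0.944; the vertex latitude is φ_max = arccos|n̂_z| ≈ 19.2°.
Check via Clairaut: cos φ_max = |cos φ₁| · sin C = cos(9.5°)·sin(106.7°) ≈ 0.944, again giving ≈ 19.2°.

≈ 19.2°S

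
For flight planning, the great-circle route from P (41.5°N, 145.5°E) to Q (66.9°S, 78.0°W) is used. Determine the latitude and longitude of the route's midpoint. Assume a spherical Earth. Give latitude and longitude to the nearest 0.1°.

Write both endpoints as unit vectors p₁, p₂ with components (cos φ cos λ, cos φ sin λ, sin φ).
The central angle between the endpoints is δ = arccos(p₁·p₂) ≈ 2.537 rad (145.3°).
Interpolate at f = 1/2 with slerp weights a = sin((1−f)δ)/sin δ ≈ 1.679, b = sin(fδ)/sin δ ≈ 1.679.
p = a·p₁ + b·p₂ ≈ (-0.899, 0.068, -0.432); φ = arcsin(p_z) ≈ -25.58°, λ = atan2(p_y, p_x) ≈ 175.68°.

≈ (25.6°S, 175.7°E)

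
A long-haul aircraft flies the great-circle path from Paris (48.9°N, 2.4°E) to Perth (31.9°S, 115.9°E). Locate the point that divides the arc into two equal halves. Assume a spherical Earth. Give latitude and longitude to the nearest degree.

≈ 15°N, 70°E

Write both endpoints as unit vectors p₁, p₂ with components (cos φ cos λ, cos φ sin λ, sin φ).
The central angle between the endpoints is δ = arccos(p₁·p₂) ≈ 2.240 rad (128.4°).
Interpolate at f = 1/2 with slerp weights a = sin((1−f)δ)/sin δ ≈ 1.148, b = sin(fδ)/sin δ ≈ 1.148.
p = a·p₁ + b·p₂ ≈ (0.328, 0.908, 0.258); φ = arcsin(p_z) ≈ 14.98°, λ = atan2(p_y, p_x) ≈ 70.13°.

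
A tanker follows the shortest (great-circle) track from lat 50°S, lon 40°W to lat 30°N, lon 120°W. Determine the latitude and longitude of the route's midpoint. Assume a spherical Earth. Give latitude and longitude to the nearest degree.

≈ lat 13°S, lon 87°W

Convert each endpoint to a unit vector on the sphere (x = cos φ cos λ, y = cos φ sin λ, z = sin φ).
The central angle between the endpoints is δ = arccos(p₁·p₂) ≈ 1.861 rad (106.6°).
Interpolate at f = 1/2 with slerp weights a = sin((1−f)δ)/sin δ ≈ 0.837, b = sin(fδ)/sin δ ≈ 0.837.
p = a·p₁ + b·p₂ ≈ (0.050, -0.974, -0.223); φ = arcsin(p_z) ≈ -12.87°, λ = atan2(p_y, p_x) ≈ -87.08°.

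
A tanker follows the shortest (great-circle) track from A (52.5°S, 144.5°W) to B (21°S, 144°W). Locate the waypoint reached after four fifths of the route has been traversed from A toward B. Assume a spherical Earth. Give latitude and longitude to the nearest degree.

From cos δ = sin φ₁ sin φ₂ + cos φ₁ cos φ₂ cos Δλ, the central angle is δ ≈ 0.550 rad (31.5°).
Interpolate at f = 4/5 with slerp weights a = sin((1−f)δ)/sin δ ≈ 0.210, b = sin(fδ)/sin δ ≈ 0.815.
p = a·p₁ + b·p₂ ≈ (-0.720, -0.521, -0.459); φ = arcsin(p_z) ≈ -27.30°, λ = atan2(p_y, p_x) ≈ -144.07°.

≈ (27°S, 144°W)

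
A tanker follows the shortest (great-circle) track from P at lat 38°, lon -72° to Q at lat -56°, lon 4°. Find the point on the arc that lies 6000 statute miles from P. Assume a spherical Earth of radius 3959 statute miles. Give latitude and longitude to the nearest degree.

≈ lat -37°, lon -24°

Write both endpoints as unit vectors p₁, p₂ with components (cos φ cos λ, cos φ sin λ, sin φ).
The central angle between the endpoints is δ = arccos(p₁·p₂) ≈ 1.986 rad (113.8°). The total great-circle distance is δ·R ≈ 1.986 × 3959 ≈ 7864 mi, so the target fraction is f = 6000/7864 ≈ 0.763.
Interpolate at f ≈ 0.763 with slerp weights a = sin((1−f)δ)/sin δ ≈ 0.496, b = sin(fδ)/sin δ ≈ 1.091.
p = a·p₁ + b·p₂ ≈ (0.730, -0.329, -0.599); φ = arcsin(p_z) ≈ -36.83°, λ = atan2(p_y, p_x) ≈ -24.28°.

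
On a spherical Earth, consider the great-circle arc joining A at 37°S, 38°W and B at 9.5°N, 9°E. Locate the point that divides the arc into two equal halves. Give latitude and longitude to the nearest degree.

Write both endpoints as unit vectors p₁, p₂ with components (cos φ cos λ, cos φ sin λ, sin φ).
The central angle between the endpoints is δ = arccos(p₁·p₂) ≈ 1.118 rad (64.0°).
Interpolate at f = 1/2 with slerp weights a = sin((1−f)δ)/sin δ ≈ 0.590, b = sin(fδ)/sin δ ≈ 0.590.
p = a·p₁ + b·p₂ ≈ (0.946, -0.199, -0.258); φ = arcsin(p_z) ≈ -14.93°, λ = atan2(p_y, p_x) ≈ -11.88°.

≈ 15°S, 12°W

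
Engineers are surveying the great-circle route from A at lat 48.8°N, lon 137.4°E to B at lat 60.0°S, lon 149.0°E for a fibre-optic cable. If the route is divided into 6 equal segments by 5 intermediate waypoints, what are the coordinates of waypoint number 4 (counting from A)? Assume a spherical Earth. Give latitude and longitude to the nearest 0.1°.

Convert each endpoint to a unit vector on the sphere (x = cos φ cos λ, y = cos φ sin λ, z = sin φ).
The central angle between the endpoints is δ = arccos(p₁·p₂) ≈ 1.906 rad (109.2°).
Interpolate at f = 4/6 with slerp weights a = sin((1−f)δ)/sin δ ≈ 0.628, b = sin(fδ)/sin δ ≈ 1.012.
p = a·p₁ + b·p₂ ≈ (-0.738, 0.541, -0.403); φ = arcsin(p_z) ≈ -23.78°, λ = atan2(p_y, p_x) ≈ 143.78°.

≈ lat 23.8°S, lon 143.8°E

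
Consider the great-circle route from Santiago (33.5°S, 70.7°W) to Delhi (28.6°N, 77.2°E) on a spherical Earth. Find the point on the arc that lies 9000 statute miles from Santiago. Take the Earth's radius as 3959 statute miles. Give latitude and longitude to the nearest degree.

Convert each endpoint to a unit vector on the sphere (x = cos φ cos λ, y = cos φ sin λ, z = sin φ).
The central angle between the endpoints is δ = arccos(p₁·p₂) ≈ 2.656 rad (152.2°). The total great-circle distance is δ·R ≈ 2.656 × 3959 ≈ 10515 mi, so the target fraction is f = 9000/10515 ≈ 0.856.
Interpolate at f ≈ 0.856 with slerp weights a = sin((1−f)δ)/sin δ ≈ 0.800, b = sin(fδ)/sin δ ≈ 1.635.
p = a·p₁ + b·p₂ ≈ (0.539, 0.770, 0.341); φ = arcsin(p_z) ≈ 19.95°, λ = atan2(p_y, p_x) ≈ 55.04°.

≈ (20°N, 55°E)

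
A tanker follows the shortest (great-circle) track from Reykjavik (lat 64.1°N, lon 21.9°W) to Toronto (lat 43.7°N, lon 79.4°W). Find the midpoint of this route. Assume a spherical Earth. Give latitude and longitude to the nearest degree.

≈ lat 57°N, lon 58°W

The haversine formula gives a central angle δ ≈ 0.658 rad (37.7°) between the endpoints.
Interpolate at f = 1/2 with slerp weights a = sin((1−f)δ)/sin δ ≈ 0.528, b = sin(fδ)/sin δ ≈ 0.528.
p = a·p₁ + b·p₂ ≈ (0.284, -0.462, 0.840); φ = arcsin(p_z) ≈ 57.17°, λ = atan2(p_y, p_x) ≈ -58.36°.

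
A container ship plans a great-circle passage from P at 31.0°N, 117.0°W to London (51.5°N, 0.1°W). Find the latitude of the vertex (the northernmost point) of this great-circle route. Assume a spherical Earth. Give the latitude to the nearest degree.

≈ 61°N

The great circle lies in the plane with unit normal n̂ = (p₁ × p₂)/|p₁ × p₂|.
Here n̂_z ≈ +0.482; the vertex latitude is φ_max = arccos|n̂_z| ≈ 61.2°.
Check via Clairaut: cos φ_max = |cos φ₁| · sin C = cos(31.0°)·sin(34.2°) ≈ 0.482, again giving ≈ 61.2°.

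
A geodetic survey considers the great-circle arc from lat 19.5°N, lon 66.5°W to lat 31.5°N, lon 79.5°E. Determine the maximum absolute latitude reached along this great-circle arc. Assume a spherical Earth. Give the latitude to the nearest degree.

≈ 59°N

The great circle lies in the plane with unit normal n̂ = (p₁ × p₂)/|p₁ × p₂|.
Here n̂_z ≈ +0.516; the vertex latitude is φ_max = arccos|n̂_z| ≈ 58.9°.
Check via Clairaut: cos φ_max = |cos φ₁| · sin C = cos(19.5°)·sin(33.2°) ≈ 0.516, again giving ≈ 58.9°.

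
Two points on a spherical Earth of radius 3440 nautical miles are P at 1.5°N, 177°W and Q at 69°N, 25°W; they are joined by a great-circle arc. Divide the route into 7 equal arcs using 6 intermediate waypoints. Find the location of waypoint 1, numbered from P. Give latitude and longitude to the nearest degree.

≈ 17°N, 174°W

The haversine formula gives a central angle δ ≈ 1.867 rad (107.0°) between the endpoints.
Interpolate at f = 1/7 with slerp weights a = sin((1−f)δ)/sin δ ≈ 1.045, b = sin(fδ)/sin δ ≈ 0.276.
p = a·p₁ + b·p₂ ≈ (-0.954, -0.096, 0.285); φ = arcsin(p_z) ≈ 16.54°, λ = atan2(p_y, p_x) ≈ -174.23°.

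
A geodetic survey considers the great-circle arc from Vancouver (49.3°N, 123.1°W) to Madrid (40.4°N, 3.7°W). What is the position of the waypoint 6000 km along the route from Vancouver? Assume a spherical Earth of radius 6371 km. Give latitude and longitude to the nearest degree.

From cos δ = sin φ₁ sin φ₂ + cos φ₁ cos φ₂ cos Δλ, the central angle is δ ≈ 1.321 rad (75.7°). The total great-circle distance is δ·R ≈ 1.321 × 6371 ≈ 8414 km, so the target fraction is f = 6000/8414 ≈ 0.713.
Interpolate at f ≈ 0.713 with slerp weights a = sin((1−f)δ)/sin δ ≈ 0.382, b = sin(fδ)/sin δ ≈ 0.835.
p = a·p₁ + b·p₂ ≈ (0.498, -0.250, 0.830); φ = arcsin(p_z) ≈ 56.13°, λ = atan2(p_y, p_x) ≈ -26.60°.

≈ (56°N, 27°W)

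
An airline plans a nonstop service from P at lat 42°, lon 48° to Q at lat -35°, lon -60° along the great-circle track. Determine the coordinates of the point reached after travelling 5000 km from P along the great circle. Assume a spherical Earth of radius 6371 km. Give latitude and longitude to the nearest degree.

≈ lat 18°, lon 3°

From cos δ = sin φ₁ sin φ₂ + cos φ₁ cos φ₂ cos Δλ, the central angle is δ ≈ 2.180 rad (124.9°). The total great-circle distance is δ·R ≈ 2.180 × 6371 ≈ 13886 km, so the target fraction is f = 5000/13886 ≈ 0.360.
Interpolate at f ≈ 0.360 with slerp weights a = sin((1−f)δ)/sin δ ≈ 1.200, b = sin(fδ)/sin δ ≈ 0.861.
p = a·p₁ + b·p₂ ≈ (0.950, 0.052, 0.309); φ = arcsin(p_z) ≈ 18.00°, λ = atan2(p_y, p_x) ≈ 3.12°.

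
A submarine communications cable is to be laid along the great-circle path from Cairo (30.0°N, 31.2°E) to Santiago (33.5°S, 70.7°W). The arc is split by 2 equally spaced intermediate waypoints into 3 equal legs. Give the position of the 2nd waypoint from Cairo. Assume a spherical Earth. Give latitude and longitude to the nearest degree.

Write both endpoints as unit vectors p₁, p₂ with components (cos φ cos λ, cos φ sin λ, sin φ).
The central angle between the endpoints is δ = arccos(p₁·p₂) ≈ 2.010 rad (115.1°).
Interpolate at f = 2/3 with slerp weights a = sin((1−f)δ)/sin δ ≈ 0.686, b = sin(fδ)/sin δ ≈ 1.075.
p = a·p₁ + b·p₂ ≈ (0.804, -0.539, -0.251); φ = arcsin(p_z) ≈ -14.51°, λ = atan2(p_y, p_x) ≈ -33.80°.

≈ 15°S, 34°W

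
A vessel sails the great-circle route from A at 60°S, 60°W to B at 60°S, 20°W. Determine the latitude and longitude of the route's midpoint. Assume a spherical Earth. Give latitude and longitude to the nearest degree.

The haversine formula gives a central angle δ ≈ 0.344 rad (19.7°) between the endpoints.
Interpolate at f = 1/2 with slerp weights a = sin((1−f)δ)/sin δ ≈ 0.507, b = sin(fδ)/sin δ ≈ 0.507.
p = a·p₁ + b·p₂ ≈ (0.365, -0.307, -0.879); φ = arcsin(p_z) ≈ -61.52°, λ = atan2(p_y, p_x) ≈ -40.00°.

≈ 62°S, 40°W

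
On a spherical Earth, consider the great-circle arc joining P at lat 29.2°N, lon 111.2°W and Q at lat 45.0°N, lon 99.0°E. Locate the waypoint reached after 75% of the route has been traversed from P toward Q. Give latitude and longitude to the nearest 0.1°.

Write both endpoints as unit vectors p₁, p₂ with components (cos φ cos λ, cos φ sin λ, sin φ).
The central angle between the endpoints is δ = arccos(p₁·p₂) ≈ 1.760 rad (100.9°).
Interpolate at f = 0.75 with slerp weights a = sin((1−f)δ)/sin δ ≈ 0.434, b = sin(fδ)/sin δ ≈ 0.986.
p = a·p₁ + b·p₂ ≈ (-0.246, 0.336, 0.909); φ = arcsin(p_z) ≈ 65.39°, λ = atan2(p_y, p_x) ≈ 126.22°.

≈ lat 65.4°N, lon 126.2°E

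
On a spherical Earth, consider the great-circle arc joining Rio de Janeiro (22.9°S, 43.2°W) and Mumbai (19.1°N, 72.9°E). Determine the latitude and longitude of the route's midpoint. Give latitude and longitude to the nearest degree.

≈ 4°S, 16°E

Convert each endpoint to a unit vector on the sphere (x = cos φ cos λ, y = cos φ sin λ, z = sin φ).
The central angle between the endpoints is δ = arccos(p₁·p₂) ≈ 2.106 rad (120.7°).
Interpolate at f = 1/2 with slerp weights a = sin((1−f)δ)/sin δ ≈ 1.010, b = sin(fδ)/sin δ ≈ 1.010.
p = a·p₁ + b·p₂ ≈ (0.959, 0.275, -0.063); φ = arcsin(p_z) ≈ -3.59°, λ = atan2(p_y, p_x) ≈ 16.02°.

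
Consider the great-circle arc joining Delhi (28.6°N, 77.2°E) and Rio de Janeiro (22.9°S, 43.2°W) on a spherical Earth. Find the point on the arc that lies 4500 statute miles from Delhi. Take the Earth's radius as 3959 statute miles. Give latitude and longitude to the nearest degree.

Convert each endpoint to a unit vector on the sphere (x = cos φ cos λ, y = cos φ sin λ, z = sin φ).
The central angle between the endpoints is δ = arccos(p₁·p₂) ≈ 2.209 rad (126.6°). The total great-circle distance is δ·R ≈ 2.209 × 3959 ≈ 8744 mi, so the target fraction is f = 4500/8744 ≈ 0.515.
Interpolate at f ≈ 0.515 with slerp weights a = sin((1−f)δ)/sin δ ≈ 1.093, b = sin(fδ)/sin δ ≈ 1.129.
p = a·p₁ + b·p₂ ≈ (0.971, 0.224, 0.084); φ = arcsin(p_z) ≈ 4.81°, λ = atan2(p_y, p_x) ≈ 12.98°.

≈ 5°N, 13°E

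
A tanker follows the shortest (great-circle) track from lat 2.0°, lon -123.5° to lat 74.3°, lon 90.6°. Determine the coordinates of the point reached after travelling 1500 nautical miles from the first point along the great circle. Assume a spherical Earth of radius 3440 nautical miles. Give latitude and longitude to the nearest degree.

≈ lat 27°, lon -128°

From cos δ = sin φ₁ sin φ₂ + cos φ₁ cos φ₂ cos Δλ, the central angle is δ ≈ 1.762 rad (101.0°). The total great-circle distance is δ·R ≈ 1.762 × 3440 ≈ 6062 nmi, so the target fraction is f = 1500/6062 ≈ 0.247.
Interpolate at f ≈ 0.247 with slerp weights a = sin((1−f)δ)/sin δ ≈ 0.988, b = sin(fδ)/sin δ ≈ 0.430.
p = a·p₁ + b·p₂ ≈ (-0.546, -0.707, 0.449); φ = arcsin(p_z) ≈ 26.66°, λ = atan2(p_y, p_x) ≈ -127.69°.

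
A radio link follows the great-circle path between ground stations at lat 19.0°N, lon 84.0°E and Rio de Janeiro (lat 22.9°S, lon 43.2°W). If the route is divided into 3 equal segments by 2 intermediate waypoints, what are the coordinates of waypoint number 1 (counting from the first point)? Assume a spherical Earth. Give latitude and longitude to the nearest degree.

From cos δ = sin φ₁ sin φ₂ + cos φ₁ cos φ₂ cos Δλ, the central angle is δ ≈ 2.283 rad (130.8°).
Interpolate at f = 1/3 with slerp weights a = sin((1−f)δ)/sin δ ≈ 1.319, b = sin(fδ)/sin δ ≈ 0.911.
p = a·p₁ + b·p₂ ≈ (0.742, 0.666, 0.075); φ = arcsin(p_z) ≈ 4.31°, λ = atan2(p_y, p_x) ≈ 41.92°.

≈ lat 4°N, lon 42°E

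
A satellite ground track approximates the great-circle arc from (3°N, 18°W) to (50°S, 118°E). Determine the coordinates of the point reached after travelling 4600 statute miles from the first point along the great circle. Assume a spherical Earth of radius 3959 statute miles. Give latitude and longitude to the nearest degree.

From cos δ = sin φ₁ sin φ₂ + cos φ₁ cos φ₂ cos Δλ, the central angle is δ ≈ 2.097 rad (120.1°). The total great-circle distance is δ·R ≈ 2.097 × 3959 ≈ 8300 mi, so the target fraction is f = 4600/8300 ≈ 0.554.
Interpolate at f ≈ 0.554 with slerp weights a = sin((1−f)δ)/sin δ ≈ 0.930, b = sin(fδ)/sin δ ≈ 1.061.
p = a·p₁ + b·p₂ ≈ (0.563, 0.315, -0.764); φ = arcsin(p_z) ≈ -49.81°, λ = atan2(p_y, p_x) ≈ 29.23°.

≈ (50°S, 29°E)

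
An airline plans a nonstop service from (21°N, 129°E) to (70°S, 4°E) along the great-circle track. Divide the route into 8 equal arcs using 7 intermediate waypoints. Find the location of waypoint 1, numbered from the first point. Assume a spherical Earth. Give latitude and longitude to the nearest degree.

Convert each endpoint to a unit vector on the sphere (x = cos φ cos λ, y = cos φ sin λ, z = sin φ).
The central angle between the endpoints is δ = arccos(p₁·p₂) ≈ 2.118 rad (121.3°).
Interpolate at f = 1/8 with slerp weights a = sin((1−f)δ)/sin δ ≈ 1.124, b = sin(fδ)/sin δ ≈ 0.306.
p = a·p₁ + b·p₂ ≈ (-0.556, 0.823, 0.115); φ = arcsin(p_z) ≈ 6.61°, λ = atan2(p_y, p_x) ≈ 124.04°.

≈ (7°N, 124°E)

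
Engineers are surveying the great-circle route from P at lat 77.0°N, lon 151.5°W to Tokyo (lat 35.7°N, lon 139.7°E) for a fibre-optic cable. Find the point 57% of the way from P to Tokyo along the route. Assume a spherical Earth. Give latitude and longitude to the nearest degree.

Write both endpoints as unit vectors p₁, p₂ with components (cos φ cos λ, cos φ sin λ, sin φ).
The central angle between the endpoints is δ = arccos(p₁·p₂) ≈ 0.883 rad (50.6°).
Interpolate at f = 0.57 with slerp weights a = sin((1−f)δ)/sin δ ≈ 0.480, b = sin(fδ)/sin δ ≈ 0.624.
p = a·p₁ + b·p₂ ≈ (-0.481, 0.276, 0.832); φ = arcsin(p_z) ≈ 56.28°, λ = atan2(p_y, p_x) ≈ 150.14°.

≈ lat 56°N, lon 150°E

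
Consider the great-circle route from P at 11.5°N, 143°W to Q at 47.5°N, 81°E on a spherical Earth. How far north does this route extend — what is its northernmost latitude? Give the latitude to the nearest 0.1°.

The great circle lies in the plane with unit normal n̂ = (p₁ × p₂)/|p₁ × p₂|.
Here n̂_z ≈ -0.487; the vertex latitude is φ_max = arccos|n̂_z| ≈ 60.9°.
Check via Clairaut: cos φ_max = |cos φ₁| · sin C = cos(11.5°)·sin(29.8°) ≈ 0.487, again giving ≈ 60.9°.

≈ 60.9°N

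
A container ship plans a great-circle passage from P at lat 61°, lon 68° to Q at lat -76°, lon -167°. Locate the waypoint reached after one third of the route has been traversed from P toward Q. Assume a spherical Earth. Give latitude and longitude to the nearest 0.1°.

Write both endpoints as unit vectors p₁, p₂ with components (cos φ cos λ, cos φ sin λ, sin φ).
The central angle between the endpoints is δ = arccos(p₁·p₂) ≈ 2.729 rad (156.3°).
Interpolate at f = 1/3 with slerp weights a = sin((1−f)δ)/sin δ ≈ 2.415, b = sin(fδ)/sin δ ≈ 1.966.
p = a·p₁ + b·p₂ ≈ (-0.025, 0.979, 0.204); φ = arcsin(p_z) ≈ 11.79°, λ = atan2(p_y, p_x) ≈ 91.46°.

≈ lat 11.8°, lon 91.5°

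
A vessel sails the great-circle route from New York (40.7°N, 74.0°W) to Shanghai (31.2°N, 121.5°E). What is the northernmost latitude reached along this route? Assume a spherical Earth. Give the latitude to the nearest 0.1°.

The great circle lies in the plane with unit normal n̂ = (p₁ × p₂)/|p₁ × p₂|.
Here n̂_z ≈ -0.181; the vertex latitude is φ_max = arccos|n̂_z| ≈ 79.6°.

≈ 79.6°N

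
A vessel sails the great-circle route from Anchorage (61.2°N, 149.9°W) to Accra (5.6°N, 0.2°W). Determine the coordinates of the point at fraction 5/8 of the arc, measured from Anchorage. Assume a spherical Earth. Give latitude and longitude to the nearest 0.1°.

Convert each endpoint to a unit vector on the sphere (x = cos φ cos λ, y = cos φ sin λ, z = sin φ).
The central angle between the endpoints is δ = arccos(p₁·p₂) ≈ 1.905 rad (109.2°).
Interpolate at f = 5/8 with slerp weights a = sin((1−f)δ)/sin δ ≈ 0.694, b = sin(fδ)/sin δ ≈ 0.983.
p = a·p₁ + b·p₂ ≈ (0.689, -0.171, 0.704); φ = arcsin(p_z) ≈ 44.74°, λ = atan2(p_y, p_x) ≈ -13.93°.

≈ 44.7°N, 13.9°W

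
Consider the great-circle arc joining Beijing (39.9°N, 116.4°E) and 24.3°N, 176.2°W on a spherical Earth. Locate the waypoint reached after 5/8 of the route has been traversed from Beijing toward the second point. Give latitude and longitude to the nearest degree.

Convert each endpoint to a unit vector on the sphere (x = cos φ cos λ, y = cos φ sin λ, z = sin φ).
The central angle between the endpoints is δ = arccos(p₁·p₂) ≈ 1.009 rad (57.8°).
Interpolate at f = 5/8 with slerp weights a = sin((1−f)δ)/sin δ ≈ 0.437, b = sin(fδ)/sin δ ≈ 0.697.
p = a·p₁ + b·p₂ ≈ (-0.783, 0.258, 0.567); φ = arcsin(p_z) ≈ 34.52°, λ = atan2(p_y, p_x) ≈ 161.76°.

≈ 35°N, 162°E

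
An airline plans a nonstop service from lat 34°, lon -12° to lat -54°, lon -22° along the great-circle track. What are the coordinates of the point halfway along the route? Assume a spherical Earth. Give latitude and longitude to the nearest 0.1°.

≈ lat -10.0°, lon -16.1°

Convert each endpoint to a unit vector on the sphere (x = cos φ cos λ, y = cos φ sin λ, z = sin φ).
The central angle between the endpoints is δ = arccos(p₁·p₂) ≈ 1.543 rad (88.4°).
Interpolate at f = 1/2 with slerp weights a = sin((1−f)δ)/sin δ ≈ 0.698, b = sin(fδ)/sin δ ≈ 0.698.
p = a·p₁ + b·p₂ ≈ (0.946, -0.274, -0.174); φ = arcsin(p_z) ≈ -10.04°, λ = atan2(p_y, p_x) ≈ -16.15°.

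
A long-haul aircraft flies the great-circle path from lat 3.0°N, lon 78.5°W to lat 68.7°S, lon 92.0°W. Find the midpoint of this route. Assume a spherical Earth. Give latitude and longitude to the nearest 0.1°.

Convert each endpoint to a unit vector on the sphere (x = cos φ cos λ, y = cos φ sin λ, z = sin φ).
The central angle between the endpoints is δ = arccos(p₁·p₂) ≈ 1.262 rad (72.3°).
Interpolate at f = 1/2 with slerp weights a = sin((1−f)δ)/sin δ ≈ 0.619, b = sin(fδ)/sin δ ≈ 0.619.
p = a·p₁ + b·p₂ ≈ (0.115, -0.831, -0.545); φ = arcsin(p_z) ≈ -32.99°, λ = atan2(p_y, p_x) ≈ -82.09°.

≈ lat 33.0°S, lon 82.1°W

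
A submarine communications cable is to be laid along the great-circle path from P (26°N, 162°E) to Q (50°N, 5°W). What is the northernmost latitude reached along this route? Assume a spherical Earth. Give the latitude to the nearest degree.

≈ 82°N

The great circle lies in the plane with unit normal n̂ = (p₁ × p₂)/|p₁ × p₂|.
Here n̂_z ≈ -0.133; the vertex latitude is φ_max = arccos|n̂_z| ≈ 82.3°.
Check via Clairaut: cos φ_max = |cos φ₁| · sin C = cos(26.0°)·sin(8.5°) ≈ 0.133, again giving ≈ 82.3°.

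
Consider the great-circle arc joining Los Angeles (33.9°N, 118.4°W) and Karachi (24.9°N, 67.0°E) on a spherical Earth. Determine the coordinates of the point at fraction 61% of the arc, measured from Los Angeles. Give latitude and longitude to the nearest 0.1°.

The haversine formula gives a central angle δ ≈ 2.111 rad (121.0°) between the endpoints.
Interpolate at f = 0.61 with slerp weights a = sin((1−f)δ)/sin δ ≈ 0.856, b = sin(fδ)/sin δ ≈ 1.120.
p = a·p₁ + b·p₂ ≈ (0.059, 0.311, 0.949); φ = arcsin(p_z) ≈ 71.57°, λ = atan2(p_y, p_x) ≈ 79.20°.

≈ (71.6°N, 79.2°E)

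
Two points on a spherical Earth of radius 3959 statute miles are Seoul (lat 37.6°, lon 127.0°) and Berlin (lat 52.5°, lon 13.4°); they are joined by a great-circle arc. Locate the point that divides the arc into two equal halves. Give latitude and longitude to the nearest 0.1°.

≈ lat 60.9°, lon 81.5°

Write both endpoints as unit vectors p₁, p₂ with components (cos φ cos λ, cos φ sin λ, sin φ).
The central angle between the endpoints is δ = arccos(p₁·p₂) ≈ 1.276 rad (73.1°).
Interpolate at f = 1/2 with slerp weights a = sin((1−f)δ)/sin δ ≈ 0.622, b = sin(fδ)/sin δ ≈ 0.622.
p = a·p₁ + b·p₂ ≈ (0.072, 0.482, 0.873); φ = arcsin(p_z) ≈ 60.86°, λ = atan2(p_y, p_x) ≈ 81.52°.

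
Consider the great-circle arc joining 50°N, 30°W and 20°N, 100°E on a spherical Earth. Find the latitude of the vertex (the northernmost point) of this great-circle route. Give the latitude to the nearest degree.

The great circle lies in the plane with unit normal n̂ = (p₁ × p₂)/|p₁ × p₂|.
Here n̂_z ≈ +0.466; the vertex latitude is φ_max = arccos|n̂_z| ≈ 62.2°.
Check via Clairaut: cos φ_max = |cos φ₁| · sin C = cos(50.0°)·sin(46.5°) ≈ 0.466, again giving ≈ 62.2°.

≈ 62°N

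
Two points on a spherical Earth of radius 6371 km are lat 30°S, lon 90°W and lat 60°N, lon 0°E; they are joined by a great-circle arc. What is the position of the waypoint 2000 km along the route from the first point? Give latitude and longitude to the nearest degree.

Write both endpoints as unit vectors p₁, p₂ with components (cos φ cos λ, cos φ sin λ, sin φ).
The central angle between the endpoints is δ = arccos(p₁·p₂) ≈ 2.019 rad (115.7°). The total great-circle distance is δ·R ≈ 2.019 × 6371 ≈ 12861 km, so the target fraction is f = 2000/12861 ≈ 0.156.
Interpolate at f ≈ 0.156 with slerp weights a = sin((1−f)δ)/sin δ ≈ 1.099, b = sin(fδ)/sin δ ≈ 0.343.
p = a·p₁ + b·p₂ ≈ (0.171, -0.952, -0.253); φ = arcsin(p_z) ≈ -14.66°, λ = atan2(p_y, p_x) ≈ -79.80°.

≈ lat 15°S, lon 80°W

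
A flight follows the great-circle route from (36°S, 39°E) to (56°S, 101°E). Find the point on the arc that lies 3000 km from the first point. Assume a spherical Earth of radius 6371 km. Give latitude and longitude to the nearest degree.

Write both endpoints as unit vectors p₁, p₂ with components (cos φ cos λ, cos φ sin λ, sin φ).
The central angle between the endpoints is δ = arccos(p₁·p₂) ≈ 0.796 rad (45.6°). The total great-circle distance is δ·R ≈ 0.796 × 6371 ≈ 5070 km, so the target fraction is f = 3000/5070 ≈ 0.592.
Interpolate at f ≈ 0.592 with slerp weights a = sin((1−f)δ)/sin δ ≈ 0.447, b = sin(fδ)/sin δ ≈ 0.635.
p = a·p₁ + b·p₂ ≈ (0.213, 0.576, -0.789); φ = arcsin(p_z) ≈ -52.10°, λ = atan2(p_y, p_x) ≈ 69.69°.

≈ (52°S, 70°E)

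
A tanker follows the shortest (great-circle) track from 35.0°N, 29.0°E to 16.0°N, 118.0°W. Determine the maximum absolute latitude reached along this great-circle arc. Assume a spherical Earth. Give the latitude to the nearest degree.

The great circle lies in the plane with unit normal n̂ = (p₁ × p₂)/|p₁ × p₂|.
Here n̂_z ≈ -0.496; the vertex latitude is φ_max = arccos|n̂_z| ≈ 60.3°.

≈ 60°N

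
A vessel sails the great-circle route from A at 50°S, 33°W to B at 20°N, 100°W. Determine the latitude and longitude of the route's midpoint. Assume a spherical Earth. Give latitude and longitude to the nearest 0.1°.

≈ 17.7°S, 73.6°W

Write both endpoints as unit vectors p₁, p₂ with components (cos φ cos λ, cos φ sin λ, sin φ).
The central angle between the endpoints is δ = arccos(p₁·p₂) ≈ 1.597 rad (91.5°).
Interpolate at f = 1/2 with slerp weights a = sin((1−f)δ)/sin δ ≈ 0.716, b = sin(fδ)/sin δ ≈ 0.716.
p = a·p₁ + b·p₂ ≈ (0.269, -0.914, -0.304); φ = arcsin(p_z) ≈ -17.69°, λ = atan2(p_y, p_x) ≈ -73.58°.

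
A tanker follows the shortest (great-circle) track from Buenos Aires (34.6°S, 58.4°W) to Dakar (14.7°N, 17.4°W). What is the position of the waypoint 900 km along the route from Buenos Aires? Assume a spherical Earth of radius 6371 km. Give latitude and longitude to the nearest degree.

≈ 29°S, 52°W

Write both endpoints as unit vectors p₁, p₂ with components (cos φ cos λ, cos φ sin λ, sin φ).
The central angle between the endpoints is δ = arccos(p₁·p₂) ≈ 1.096 rad (62.8°). The total great-circle distance is δ·R ≈ 1.096 × 6371 ≈ 6985 km, so the target fraction is f = 900/6985 ≈ 0.129.
Interpolate at f ≈ 0.129 with slerp weights a = sin((1−f)δ)/sin δ ≈ 0.918, b = sin(fδ)/sin δ ≈ 0.158.
p = a·p₁ + b·p₂ ≈ (0.542, -0.689, -0.481); φ = arcsin(p_z) ≈ -28.75°, λ = atan2(p_y, p_x) ≈ -51.82°.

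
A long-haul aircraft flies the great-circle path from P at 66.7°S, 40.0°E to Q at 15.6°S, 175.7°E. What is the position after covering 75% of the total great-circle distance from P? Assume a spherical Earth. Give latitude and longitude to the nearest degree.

Convert each endpoint to a unit vector on the sphere (x = cos φ cos λ, y = cos φ sin λ, z = sin φ).
The central angle between the endpoints is δ = arccos(p₁·p₂) ≈ 1.596 rad (91.5°).
Interpolate at f = 0.75 with slerp weights a = sin((1−f)δ)/sin δ ≈ 0.389, b = sin(fδ)/sin δ ≈ 0.931.
p = a·p₁ + b·p₂ ≈ (-0.777, 0.166, -0.607); φ = arcsin(p_z) ≈ -37.41°, λ = atan2(p_y, p_x) ≈ 167.93°.

≈ 37°S, 168°E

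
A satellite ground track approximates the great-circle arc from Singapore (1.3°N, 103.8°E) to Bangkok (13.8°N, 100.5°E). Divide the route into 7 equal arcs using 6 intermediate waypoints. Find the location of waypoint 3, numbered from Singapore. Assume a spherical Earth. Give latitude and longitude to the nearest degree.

≈ 7°N, 102°E

Write both endpoints as unit vectors p₁, p₂ with components (cos φ cos λ, cos φ sin λ, sin φ).
The central angle between the endpoints is δ = arccos(p₁·p₂) ≈ 0.225 rad (12.9°).
Interpolate at f = 3/7 with slerp weights a = sin((1−f)δ)/sin δ ≈ 0.575, b = sin(fδ)/sin δ ≈ 0.432.
p = a·p₁ + b·p₂ ≈ (-0.213, 0.970, 0.116); φ = arcsin(p_z) ≈ 6.66°, λ = atan2(p_y, p_x) ≈ 102.41°.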